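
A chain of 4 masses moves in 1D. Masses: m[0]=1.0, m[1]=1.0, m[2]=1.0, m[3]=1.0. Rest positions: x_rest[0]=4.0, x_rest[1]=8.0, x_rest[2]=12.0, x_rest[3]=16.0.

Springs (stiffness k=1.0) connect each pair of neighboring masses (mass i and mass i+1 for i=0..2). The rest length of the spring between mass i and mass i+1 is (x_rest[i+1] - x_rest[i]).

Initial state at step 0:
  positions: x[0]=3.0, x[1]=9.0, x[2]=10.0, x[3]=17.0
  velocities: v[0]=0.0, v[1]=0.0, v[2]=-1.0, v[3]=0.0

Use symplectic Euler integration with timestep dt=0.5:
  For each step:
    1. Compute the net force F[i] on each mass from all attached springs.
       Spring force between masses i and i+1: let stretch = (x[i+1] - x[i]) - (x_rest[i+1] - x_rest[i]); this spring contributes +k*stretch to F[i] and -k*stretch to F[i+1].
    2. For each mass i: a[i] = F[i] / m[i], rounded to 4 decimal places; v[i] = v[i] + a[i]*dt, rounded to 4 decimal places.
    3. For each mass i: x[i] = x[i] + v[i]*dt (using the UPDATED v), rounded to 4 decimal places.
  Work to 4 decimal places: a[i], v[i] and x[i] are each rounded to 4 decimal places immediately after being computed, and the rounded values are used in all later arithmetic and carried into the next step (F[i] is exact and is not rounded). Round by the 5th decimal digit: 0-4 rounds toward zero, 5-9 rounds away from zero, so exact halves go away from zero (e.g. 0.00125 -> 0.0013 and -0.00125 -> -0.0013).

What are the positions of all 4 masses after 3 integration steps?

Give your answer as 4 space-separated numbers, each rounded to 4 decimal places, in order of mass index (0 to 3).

Answer: 4.1719 5.7656 13.1094 14.4531

Derivation:
Step 0: x=[3.0000 9.0000 10.0000 17.0000] v=[0.0000 0.0000 -1.0000 0.0000]
Step 1: x=[3.5000 7.7500 11.0000 16.2500] v=[1.0000 -2.5000 2.0000 -1.5000]
Step 2: x=[4.0625 6.2500 12.5000 15.1875] v=[1.1250 -3.0000 3.0000 -2.1250]
Step 3: x=[4.1719 5.7656 13.1094 14.4531] v=[0.2188 -0.9688 1.2188 -1.4688]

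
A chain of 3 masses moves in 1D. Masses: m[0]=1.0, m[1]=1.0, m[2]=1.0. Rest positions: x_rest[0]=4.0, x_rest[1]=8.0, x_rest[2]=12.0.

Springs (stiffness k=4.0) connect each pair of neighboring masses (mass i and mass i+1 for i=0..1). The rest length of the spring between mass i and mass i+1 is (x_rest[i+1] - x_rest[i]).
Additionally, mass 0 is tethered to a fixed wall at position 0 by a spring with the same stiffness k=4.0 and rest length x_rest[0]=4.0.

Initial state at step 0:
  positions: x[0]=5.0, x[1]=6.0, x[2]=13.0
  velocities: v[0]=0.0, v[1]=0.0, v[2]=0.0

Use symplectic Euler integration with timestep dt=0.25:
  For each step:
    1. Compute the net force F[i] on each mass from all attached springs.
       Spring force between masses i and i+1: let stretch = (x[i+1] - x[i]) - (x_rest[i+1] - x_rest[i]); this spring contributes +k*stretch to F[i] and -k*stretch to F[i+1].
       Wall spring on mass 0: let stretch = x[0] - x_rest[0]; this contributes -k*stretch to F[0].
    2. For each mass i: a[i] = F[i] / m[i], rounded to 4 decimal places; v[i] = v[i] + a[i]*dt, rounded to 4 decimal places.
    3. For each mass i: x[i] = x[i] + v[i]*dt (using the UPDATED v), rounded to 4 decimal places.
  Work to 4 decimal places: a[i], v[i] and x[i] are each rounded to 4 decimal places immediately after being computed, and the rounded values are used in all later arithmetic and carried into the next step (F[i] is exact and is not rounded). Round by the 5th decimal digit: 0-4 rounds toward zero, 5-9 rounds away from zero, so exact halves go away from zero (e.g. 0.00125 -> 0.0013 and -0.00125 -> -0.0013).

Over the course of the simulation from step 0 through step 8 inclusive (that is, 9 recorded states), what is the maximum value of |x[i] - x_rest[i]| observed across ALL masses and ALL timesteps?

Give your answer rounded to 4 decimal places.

Answer: 2.0156

Derivation:
Step 0: x=[5.0000 6.0000 13.0000] v=[0.0000 0.0000 0.0000]
Step 1: x=[4.0000 7.5000 12.2500] v=[-4.0000 6.0000 -3.0000]
Step 2: x=[2.8750 9.3125 11.3125] v=[-4.5000 7.2500 -3.7500]
Step 3: x=[2.6406 10.0156 10.8750] v=[-0.9375 2.8125 -1.7500]
Step 4: x=[3.5898 9.0898 11.2227] v=[3.7969 -3.7031 1.3906]
Step 5: x=[5.0166 7.3223 12.0371] v=[5.7071 -7.0702 3.2577]
Step 6: x=[5.7657 6.1570 12.6728] v=[2.9962 -4.6611 2.5429]
Step 7: x=[5.1712 6.5229 12.6796] v=[-2.3782 1.4634 0.0271]
Step 8: x=[3.6218 8.0900 12.1472] v=[-6.1977 6.2684 -2.1296]
Max displacement = 2.0156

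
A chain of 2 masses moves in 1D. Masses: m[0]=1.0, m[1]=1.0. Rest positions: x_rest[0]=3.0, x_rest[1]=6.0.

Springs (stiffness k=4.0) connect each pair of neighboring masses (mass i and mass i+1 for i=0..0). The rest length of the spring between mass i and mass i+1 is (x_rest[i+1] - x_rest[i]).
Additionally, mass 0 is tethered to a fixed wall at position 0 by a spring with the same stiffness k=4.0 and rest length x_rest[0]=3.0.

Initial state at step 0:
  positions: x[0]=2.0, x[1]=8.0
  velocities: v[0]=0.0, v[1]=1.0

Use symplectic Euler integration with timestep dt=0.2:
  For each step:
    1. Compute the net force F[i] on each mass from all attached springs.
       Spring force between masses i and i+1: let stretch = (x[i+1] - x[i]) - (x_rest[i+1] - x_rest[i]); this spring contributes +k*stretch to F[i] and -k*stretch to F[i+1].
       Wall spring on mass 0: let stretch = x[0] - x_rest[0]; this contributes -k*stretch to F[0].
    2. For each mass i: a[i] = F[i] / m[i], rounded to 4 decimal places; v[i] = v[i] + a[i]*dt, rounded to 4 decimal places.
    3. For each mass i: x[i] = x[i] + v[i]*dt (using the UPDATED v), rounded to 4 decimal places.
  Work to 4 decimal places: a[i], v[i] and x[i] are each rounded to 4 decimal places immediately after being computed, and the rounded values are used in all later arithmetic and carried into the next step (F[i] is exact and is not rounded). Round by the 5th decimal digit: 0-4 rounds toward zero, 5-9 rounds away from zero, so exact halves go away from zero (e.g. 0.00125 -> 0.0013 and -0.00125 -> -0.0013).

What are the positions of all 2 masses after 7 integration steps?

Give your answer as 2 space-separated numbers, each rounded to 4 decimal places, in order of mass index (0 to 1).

Step 0: x=[2.0000 8.0000] v=[0.0000 1.0000]
Step 1: x=[2.6400 7.7200] v=[3.2000 -1.4000]
Step 2: x=[3.6704 7.1072] v=[5.1520 -3.0640]
Step 3: x=[4.6634 6.4245] v=[4.9651 -3.4134]
Step 4: x=[5.1921 5.9400] v=[2.6433 -2.4223]
Step 5: x=[5.0097 5.8159] v=[-0.9121 -0.6206]
Step 6: x=[4.1547 6.0428] v=[-4.2749 1.1344]
Step 7: x=[2.9371 6.4476] v=[-6.0882 2.0239]

Answer: 2.9371 6.4476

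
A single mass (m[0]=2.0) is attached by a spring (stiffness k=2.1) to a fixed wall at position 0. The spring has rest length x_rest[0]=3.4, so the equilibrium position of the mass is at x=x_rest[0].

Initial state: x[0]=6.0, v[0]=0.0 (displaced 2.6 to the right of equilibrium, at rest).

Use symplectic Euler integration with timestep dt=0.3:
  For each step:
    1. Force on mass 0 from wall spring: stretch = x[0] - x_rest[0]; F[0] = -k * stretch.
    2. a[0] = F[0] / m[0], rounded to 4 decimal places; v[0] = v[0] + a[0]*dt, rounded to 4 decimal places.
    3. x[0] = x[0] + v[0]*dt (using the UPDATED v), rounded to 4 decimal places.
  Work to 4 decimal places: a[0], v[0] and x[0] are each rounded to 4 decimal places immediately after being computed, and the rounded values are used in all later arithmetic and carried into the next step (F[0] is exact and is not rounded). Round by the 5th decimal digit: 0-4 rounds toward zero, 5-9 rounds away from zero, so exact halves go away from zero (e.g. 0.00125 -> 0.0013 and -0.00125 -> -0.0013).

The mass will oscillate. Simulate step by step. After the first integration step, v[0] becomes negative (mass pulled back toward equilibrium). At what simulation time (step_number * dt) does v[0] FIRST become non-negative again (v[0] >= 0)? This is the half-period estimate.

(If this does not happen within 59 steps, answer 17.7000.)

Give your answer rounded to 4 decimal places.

Step 0: x=[6.0000] v=[0.0000]
Step 1: x=[5.7543] v=[-0.8190]
Step 2: x=[5.2861] v=[-1.5606]
Step 3: x=[4.6397] v=[-2.1547]
Step 4: x=[3.8761] v=[-2.5452]
Step 5: x=[3.0675] v=[-2.6952]
Step 6: x=[2.2904] v=[-2.5905]
Step 7: x=[1.6181] v=[-2.2410]
Step 8: x=[1.1142] v=[-1.6797]
Step 9: x=[0.8263] v=[-0.9597]
Step 10: x=[0.7816] v=[-0.1490]
Step 11: x=[0.9843] v=[0.6758]
First v>=0 after going negative at step 11, time=3.3000

Answer: 3.3000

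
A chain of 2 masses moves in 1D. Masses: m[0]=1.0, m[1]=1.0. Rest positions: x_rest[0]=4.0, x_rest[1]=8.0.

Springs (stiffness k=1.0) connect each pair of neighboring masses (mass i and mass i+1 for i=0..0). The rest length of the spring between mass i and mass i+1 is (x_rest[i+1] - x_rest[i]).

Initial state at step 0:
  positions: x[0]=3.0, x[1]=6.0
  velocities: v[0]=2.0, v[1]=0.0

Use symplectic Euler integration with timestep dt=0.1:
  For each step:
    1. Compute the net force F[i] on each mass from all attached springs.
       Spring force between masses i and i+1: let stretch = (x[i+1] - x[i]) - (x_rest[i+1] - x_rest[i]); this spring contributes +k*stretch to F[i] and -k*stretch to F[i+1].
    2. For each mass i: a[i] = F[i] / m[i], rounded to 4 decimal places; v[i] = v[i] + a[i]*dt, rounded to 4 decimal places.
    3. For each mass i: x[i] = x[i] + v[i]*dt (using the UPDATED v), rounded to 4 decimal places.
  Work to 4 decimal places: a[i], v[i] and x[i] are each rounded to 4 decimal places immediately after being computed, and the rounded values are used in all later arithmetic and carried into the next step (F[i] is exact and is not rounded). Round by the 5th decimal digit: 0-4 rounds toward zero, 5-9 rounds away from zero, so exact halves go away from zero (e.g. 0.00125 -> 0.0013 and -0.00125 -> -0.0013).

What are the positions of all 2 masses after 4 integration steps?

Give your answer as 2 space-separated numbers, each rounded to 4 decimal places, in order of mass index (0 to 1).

Answer: 3.6832 6.1168

Derivation:
Step 0: x=[3.0000 6.0000] v=[2.0000 0.0000]
Step 1: x=[3.1900 6.0100] v=[1.9000 0.1000]
Step 2: x=[3.3682 6.0318] v=[1.7820 0.2180]
Step 3: x=[3.5330 6.0670] v=[1.6484 0.3516]
Step 4: x=[3.6832 6.1168] v=[1.5018 0.4982]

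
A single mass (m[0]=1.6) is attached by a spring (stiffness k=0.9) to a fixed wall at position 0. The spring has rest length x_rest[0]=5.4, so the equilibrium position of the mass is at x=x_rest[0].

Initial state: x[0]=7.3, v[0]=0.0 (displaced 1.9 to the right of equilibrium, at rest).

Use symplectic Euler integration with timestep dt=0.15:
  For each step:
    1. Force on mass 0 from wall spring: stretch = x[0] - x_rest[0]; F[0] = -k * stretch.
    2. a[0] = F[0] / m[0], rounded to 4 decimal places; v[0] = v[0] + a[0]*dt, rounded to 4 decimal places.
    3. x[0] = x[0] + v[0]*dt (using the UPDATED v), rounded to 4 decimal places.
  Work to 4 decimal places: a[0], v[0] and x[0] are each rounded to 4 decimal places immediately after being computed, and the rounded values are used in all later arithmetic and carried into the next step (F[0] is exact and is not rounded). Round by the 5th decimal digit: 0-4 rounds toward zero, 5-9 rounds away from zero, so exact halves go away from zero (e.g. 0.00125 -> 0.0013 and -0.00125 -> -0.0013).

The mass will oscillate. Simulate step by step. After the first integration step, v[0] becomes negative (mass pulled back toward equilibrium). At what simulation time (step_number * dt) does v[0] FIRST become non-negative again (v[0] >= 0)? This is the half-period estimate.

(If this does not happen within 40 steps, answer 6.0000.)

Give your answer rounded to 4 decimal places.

Step 0: x=[7.3000] v=[0.0000]
Step 1: x=[7.2760] v=[-0.1603]
Step 2: x=[7.2282] v=[-0.3186]
Step 3: x=[7.1573] v=[-0.4729]
Step 4: x=[7.0641] v=[-0.6212]
Step 5: x=[6.9499] v=[-0.7616]
Step 6: x=[6.8160] v=[-0.8924]
Step 7: x=[6.6642] v=[-1.0119]
Step 8: x=[6.4964] v=[-1.1186]
Step 9: x=[6.3147] v=[-1.2111]
Step 10: x=[6.1215] v=[-1.2883]
Step 11: x=[5.9191] v=[-1.3492]
Step 12: x=[5.7102] v=[-1.3930]
Step 13: x=[5.4973] v=[-1.4192]
Step 14: x=[5.2832] v=[-1.4274]
Step 15: x=[5.0706] v=[-1.4175]
Step 16: x=[4.8621] v=[-1.3897]
Step 17: x=[4.6605] v=[-1.3443]
Step 18: x=[4.4682] v=[-1.2819]
Step 19: x=[4.2877] v=[-1.2033]
Step 20: x=[4.1213] v=[-1.1094]
Step 21: x=[3.9711] v=[-1.0015]
Step 22: x=[3.8390] v=[-0.8809]
Step 23: x=[3.7266] v=[-0.7492]
Step 24: x=[3.6354] v=[-0.6080]
Step 25: x=[3.5665] v=[-0.4591]
Step 26: x=[3.5208] v=[-0.3044]
Step 27: x=[3.4989] v=[-0.1458]
Step 28: x=[3.5011] v=[0.0146]
First v>=0 after going negative at step 28, time=4.2000

Answer: 4.2000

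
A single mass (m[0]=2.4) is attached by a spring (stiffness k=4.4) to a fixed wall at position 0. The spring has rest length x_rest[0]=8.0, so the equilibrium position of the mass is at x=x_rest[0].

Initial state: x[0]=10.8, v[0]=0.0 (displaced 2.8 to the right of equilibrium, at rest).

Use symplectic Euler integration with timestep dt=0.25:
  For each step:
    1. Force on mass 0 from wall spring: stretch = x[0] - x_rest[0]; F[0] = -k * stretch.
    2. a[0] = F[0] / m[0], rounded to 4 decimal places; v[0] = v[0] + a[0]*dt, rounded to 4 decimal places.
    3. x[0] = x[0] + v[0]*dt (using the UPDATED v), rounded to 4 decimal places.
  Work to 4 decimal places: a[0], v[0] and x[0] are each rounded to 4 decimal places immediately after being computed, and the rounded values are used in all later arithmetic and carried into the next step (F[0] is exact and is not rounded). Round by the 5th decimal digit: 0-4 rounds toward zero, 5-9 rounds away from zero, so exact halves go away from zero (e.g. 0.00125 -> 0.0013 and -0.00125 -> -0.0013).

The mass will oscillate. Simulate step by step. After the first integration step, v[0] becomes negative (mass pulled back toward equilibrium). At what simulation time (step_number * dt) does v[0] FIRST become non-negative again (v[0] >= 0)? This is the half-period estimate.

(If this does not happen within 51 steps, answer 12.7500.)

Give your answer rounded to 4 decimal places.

Answer: 2.5000

Derivation:
Step 0: x=[10.8000] v=[0.0000]
Step 1: x=[10.4792] v=[-1.2833]
Step 2: x=[9.8743] v=[-2.4196]
Step 3: x=[9.0546] v=[-3.2787]
Step 4: x=[8.1141] v=[-3.7621]
Step 5: x=[7.1605] v=[-3.8144]
Step 6: x=[6.3031] v=[-3.4296]
Step 7: x=[5.6401] v=[-2.6519]
Step 8: x=[5.2475] v=[-1.5703]
Step 9: x=[5.1703] v=[-0.3087]
Step 10: x=[5.4174] v=[0.9883]
First v>=0 after going negative at step 10, time=2.5000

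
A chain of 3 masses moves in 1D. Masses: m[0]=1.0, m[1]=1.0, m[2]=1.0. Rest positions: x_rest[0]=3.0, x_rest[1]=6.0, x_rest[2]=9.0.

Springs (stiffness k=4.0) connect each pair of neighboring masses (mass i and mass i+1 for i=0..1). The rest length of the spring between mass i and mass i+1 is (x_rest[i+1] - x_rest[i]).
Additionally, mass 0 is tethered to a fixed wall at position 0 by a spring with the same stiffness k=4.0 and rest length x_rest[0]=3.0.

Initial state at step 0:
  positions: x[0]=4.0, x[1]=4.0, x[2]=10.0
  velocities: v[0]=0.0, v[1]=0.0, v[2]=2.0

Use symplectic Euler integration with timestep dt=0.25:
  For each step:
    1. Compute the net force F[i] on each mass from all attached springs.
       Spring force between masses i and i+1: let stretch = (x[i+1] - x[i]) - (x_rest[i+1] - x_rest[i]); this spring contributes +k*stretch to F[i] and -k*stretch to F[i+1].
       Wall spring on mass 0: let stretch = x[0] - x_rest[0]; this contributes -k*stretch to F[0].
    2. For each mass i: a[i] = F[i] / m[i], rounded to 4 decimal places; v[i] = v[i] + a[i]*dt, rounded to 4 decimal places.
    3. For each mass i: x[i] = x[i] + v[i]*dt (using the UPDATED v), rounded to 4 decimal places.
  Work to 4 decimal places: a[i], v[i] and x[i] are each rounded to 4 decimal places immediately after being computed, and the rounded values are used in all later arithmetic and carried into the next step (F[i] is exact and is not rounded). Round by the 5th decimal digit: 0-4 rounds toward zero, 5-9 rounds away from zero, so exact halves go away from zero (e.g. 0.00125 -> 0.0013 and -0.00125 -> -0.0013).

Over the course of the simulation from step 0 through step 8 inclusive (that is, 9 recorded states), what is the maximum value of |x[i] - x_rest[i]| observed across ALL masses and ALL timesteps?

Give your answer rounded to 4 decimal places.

Step 0: x=[4.0000 4.0000 10.0000] v=[0.0000 0.0000 2.0000]
Step 1: x=[3.0000 5.5000 9.7500] v=[-4.0000 6.0000 -1.0000]
Step 2: x=[1.8750 7.4375 9.1875] v=[-4.5000 7.7500 -2.2500]
Step 3: x=[1.6719 8.4219 8.9375] v=[-0.8125 3.9375 -1.0000]
Step 4: x=[2.7383 7.8477 9.3086] v=[4.2656 -2.2969 1.4844]
Step 5: x=[4.3975 6.3614 10.0645] v=[6.6367 -5.9454 3.0235]
Step 6: x=[5.4483 5.3099 10.6446] v=[4.2031 -4.2062 2.3204]
Step 7: x=[5.1024 5.6266 10.6410] v=[-1.3836 1.2669 -0.0143]
Step 8: x=[3.6120 7.0659 10.1338] v=[-5.9618 5.7571 -2.0287]
Max displacement = 2.4483

Answer: 2.4483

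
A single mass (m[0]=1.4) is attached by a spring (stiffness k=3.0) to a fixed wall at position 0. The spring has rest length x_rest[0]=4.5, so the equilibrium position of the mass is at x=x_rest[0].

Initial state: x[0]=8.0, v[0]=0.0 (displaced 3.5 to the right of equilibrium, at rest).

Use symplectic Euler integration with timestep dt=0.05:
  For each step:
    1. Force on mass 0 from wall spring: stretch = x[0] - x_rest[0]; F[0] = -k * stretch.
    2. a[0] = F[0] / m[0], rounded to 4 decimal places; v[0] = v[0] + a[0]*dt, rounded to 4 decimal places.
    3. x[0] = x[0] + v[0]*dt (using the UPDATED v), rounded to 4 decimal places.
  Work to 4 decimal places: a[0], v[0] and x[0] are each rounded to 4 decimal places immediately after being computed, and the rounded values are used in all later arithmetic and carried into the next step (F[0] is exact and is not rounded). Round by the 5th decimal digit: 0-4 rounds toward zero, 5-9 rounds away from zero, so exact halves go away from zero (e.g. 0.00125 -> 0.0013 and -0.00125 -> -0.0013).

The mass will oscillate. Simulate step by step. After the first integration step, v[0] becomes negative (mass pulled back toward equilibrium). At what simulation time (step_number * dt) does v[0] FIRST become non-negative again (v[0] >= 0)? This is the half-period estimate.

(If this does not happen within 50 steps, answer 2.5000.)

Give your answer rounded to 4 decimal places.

Step 0: x=[8.0000] v=[0.0000]
Step 1: x=[7.9813] v=[-0.3750]
Step 2: x=[7.9439] v=[-0.7480]
Step 3: x=[7.8881] v=[-1.1170]
Step 4: x=[7.8141] v=[-1.4800]
Step 5: x=[7.7223] v=[-1.8351]
Step 6: x=[7.6133] v=[-2.1803]
Step 7: x=[7.4876] v=[-2.5139]
Step 8: x=[7.3459] v=[-2.8340]
Step 9: x=[7.1890] v=[-3.1389]
Step 10: x=[7.0177] v=[-3.4270]
Step 11: x=[6.8329] v=[-3.6968]
Step 12: x=[6.6356] v=[-3.9468]
Step 13: x=[6.4268] v=[-4.1756]
Step 14: x=[6.2077] v=[-4.3820]
Step 15: x=[5.9795] v=[-4.5650]
Step 16: x=[5.7433] v=[-4.7235]
Step 17: x=[5.5005] v=[-4.8567]
Step 18: x=[5.2523] v=[-4.9639]
Step 19: x=[5.0001] v=[-5.0445]
Step 20: x=[4.7452] v=[-5.0981]
Step 21: x=[4.4890] v=[-5.1244]
Step 22: x=[4.2328] v=[-5.1232]
Step 23: x=[3.9781] v=[-5.0946]
Step 24: x=[3.7262] v=[-5.0387]
Step 25: x=[3.4784] v=[-4.9558]
Step 26: x=[3.2361] v=[-4.8463]
Step 27: x=[3.0006] v=[-4.7109]
Step 28: x=[2.7731] v=[-4.5503]
Step 29: x=[2.5548] v=[-4.3653]
Step 30: x=[2.3470] v=[-4.1569]
Step 31: x=[2.1507] v=[-3.9262]
Step 32: x=[1.9670] v=[-3.6745]
Step 33: x=[1.7968] v=[-3.4031]
Step 34: x=[1.6411] v=[-3.1135]
Step 35: x=[1.5007] v=[-2.8072]
Step 36: x=[1.3764] v=[-2.4858]
Step 37: x=[1.2688] v=[-2.1511]
Step 38: x=[1.1786] v=[-1.8049]
Step 39: x=[1.1062] v=[-1.4490]
Step 40: x=[1.0519] v=[-1.0854]
Step 41: x=[1.0161] v=[-0.7160]
Step 42: x=[0.9990] v=[-0.3427]
Step 43: x=[1.0006] v=[0.0324]
First v>=0 after going negative at step 43, time=2.1500

Answer: 2.1500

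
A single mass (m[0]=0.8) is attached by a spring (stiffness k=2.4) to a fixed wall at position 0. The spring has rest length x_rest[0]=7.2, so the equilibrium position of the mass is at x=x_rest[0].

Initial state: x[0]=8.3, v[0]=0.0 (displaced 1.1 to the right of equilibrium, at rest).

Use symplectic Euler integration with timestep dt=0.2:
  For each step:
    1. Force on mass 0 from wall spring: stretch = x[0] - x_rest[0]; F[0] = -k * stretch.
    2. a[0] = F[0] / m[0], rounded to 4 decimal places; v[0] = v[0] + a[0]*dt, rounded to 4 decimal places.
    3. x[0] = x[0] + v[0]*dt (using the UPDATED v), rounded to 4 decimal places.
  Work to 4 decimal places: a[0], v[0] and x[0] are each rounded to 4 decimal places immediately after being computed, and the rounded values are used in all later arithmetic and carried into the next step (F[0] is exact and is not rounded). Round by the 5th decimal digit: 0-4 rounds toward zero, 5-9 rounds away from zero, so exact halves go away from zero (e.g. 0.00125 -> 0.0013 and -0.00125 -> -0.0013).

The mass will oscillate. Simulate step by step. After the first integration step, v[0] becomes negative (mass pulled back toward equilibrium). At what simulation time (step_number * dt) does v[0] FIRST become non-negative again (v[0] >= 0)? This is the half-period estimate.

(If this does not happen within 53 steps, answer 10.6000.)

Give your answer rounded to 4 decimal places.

Step 0: x=[8.3000] v=[0.0000]
Step 1: x=[8.1680] v=[-0.6600]
Step 2: x=[7.9198] v=[-1.2408]
Step 3: x=[7.5853] v=[-1.6727]
Step 4: x=[7.2045] v=[-1.9039]
Step 5: x=[6.8232] v=[-1.9066]
Step 6: x=[6.4871] v=[-1.6805]
Step 7: x=[6.2365] v=[-1.2528]
Step 8: x=[6.1016] v=[-0.6747]
Step 9: x=[6.0985] v=[-0.0157]
Step 10: x=[6.2275] v=[0.6452]
First v>=0 after going negative at step 10, time=2.0000

Answer: 2.0000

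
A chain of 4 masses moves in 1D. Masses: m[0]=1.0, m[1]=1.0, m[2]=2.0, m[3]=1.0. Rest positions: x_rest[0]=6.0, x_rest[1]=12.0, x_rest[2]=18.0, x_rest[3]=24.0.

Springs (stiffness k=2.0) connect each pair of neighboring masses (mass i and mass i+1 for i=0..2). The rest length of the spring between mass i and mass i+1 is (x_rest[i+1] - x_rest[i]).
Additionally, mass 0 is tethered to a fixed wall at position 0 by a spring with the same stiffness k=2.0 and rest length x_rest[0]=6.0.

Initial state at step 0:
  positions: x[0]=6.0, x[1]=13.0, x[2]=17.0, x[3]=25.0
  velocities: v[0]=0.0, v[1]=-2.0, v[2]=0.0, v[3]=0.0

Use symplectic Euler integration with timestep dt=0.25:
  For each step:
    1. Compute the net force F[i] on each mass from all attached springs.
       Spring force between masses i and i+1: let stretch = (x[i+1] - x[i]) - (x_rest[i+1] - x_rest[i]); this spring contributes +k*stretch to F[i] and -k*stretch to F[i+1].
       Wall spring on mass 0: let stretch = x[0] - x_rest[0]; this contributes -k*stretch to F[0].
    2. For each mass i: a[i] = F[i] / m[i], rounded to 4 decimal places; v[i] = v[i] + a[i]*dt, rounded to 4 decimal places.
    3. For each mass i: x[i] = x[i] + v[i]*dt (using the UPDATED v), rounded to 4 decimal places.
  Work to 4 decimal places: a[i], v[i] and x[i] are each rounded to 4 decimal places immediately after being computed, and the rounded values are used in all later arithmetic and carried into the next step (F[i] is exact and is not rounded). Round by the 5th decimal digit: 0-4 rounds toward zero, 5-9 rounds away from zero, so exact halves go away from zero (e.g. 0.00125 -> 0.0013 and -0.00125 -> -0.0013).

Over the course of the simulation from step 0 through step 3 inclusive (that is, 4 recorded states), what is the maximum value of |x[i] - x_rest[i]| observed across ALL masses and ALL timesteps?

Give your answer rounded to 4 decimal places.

Answer: 1.6436

Derivation:
Step 0: x=[6.0000 13.0000 17.0000 25.0000] v=[0.0000 -2.0000 0.0000 0.0000]
Step 1: x=[6.1250 12.1250 17.2500 24.7500] v=[0.5000 -3.5000 1.0000 -1.0000]
Step 2: x=[6.2344 11.1406 17.6485 24.3125] v=[0.4375 -3.9375 1.5938 -1.7500]
Step 3: x=[6.1778 10.3564 18.0567 23.7920] v=[-0.2266 -3.1367 1.6328 -2.0820]
Max displacement = 1.6436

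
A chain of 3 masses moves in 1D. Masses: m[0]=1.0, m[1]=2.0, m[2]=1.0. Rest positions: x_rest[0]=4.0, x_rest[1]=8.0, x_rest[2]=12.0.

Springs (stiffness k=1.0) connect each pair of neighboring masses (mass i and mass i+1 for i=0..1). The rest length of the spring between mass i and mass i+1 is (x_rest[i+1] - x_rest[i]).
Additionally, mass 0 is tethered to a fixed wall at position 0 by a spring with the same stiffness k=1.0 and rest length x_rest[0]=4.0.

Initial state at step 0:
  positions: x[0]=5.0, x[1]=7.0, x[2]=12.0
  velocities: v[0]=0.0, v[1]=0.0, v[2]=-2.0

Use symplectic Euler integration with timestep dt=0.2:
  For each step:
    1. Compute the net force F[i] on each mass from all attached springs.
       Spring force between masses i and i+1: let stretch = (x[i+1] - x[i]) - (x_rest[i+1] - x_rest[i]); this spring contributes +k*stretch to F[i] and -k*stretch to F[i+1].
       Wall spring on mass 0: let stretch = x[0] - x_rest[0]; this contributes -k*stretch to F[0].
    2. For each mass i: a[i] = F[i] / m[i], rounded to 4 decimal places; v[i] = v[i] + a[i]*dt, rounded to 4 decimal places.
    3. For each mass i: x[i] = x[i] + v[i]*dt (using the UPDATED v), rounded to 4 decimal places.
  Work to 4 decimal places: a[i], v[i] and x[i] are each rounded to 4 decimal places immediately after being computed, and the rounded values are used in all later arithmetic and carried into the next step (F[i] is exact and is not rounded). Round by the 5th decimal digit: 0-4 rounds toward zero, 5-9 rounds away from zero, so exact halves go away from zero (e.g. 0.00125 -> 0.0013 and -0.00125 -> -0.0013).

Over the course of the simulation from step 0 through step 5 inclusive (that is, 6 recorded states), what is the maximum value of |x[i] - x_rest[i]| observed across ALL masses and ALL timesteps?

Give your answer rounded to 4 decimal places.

Answer: 2.1700

Derivation:
Step 0: x=[5.0000 7.0000 12.0000] v=[0.0000 0.0000 -2.0000]
Step 1: x=[4.8800 7.0600 11.5600] v=[-0.6000 0.3000 -2.2000]
Step 2: x=[4.6520 7.1664 11.1000] v=[-1.1400 0.5320 -2.3000]
Step 3: x=[4.3385 7.3012 10.6427] v=[-1.5675 0.6739 -2.2867]
Step 4: x=[3.9700 7.4436 10.2117] v=[-1.8427 0.7118 -2.1550]
Step 5: x=[3.5816 7.5718 9.8300] v=[-1.9420 0.6412 -1.9086]
Max displacement = 2.1700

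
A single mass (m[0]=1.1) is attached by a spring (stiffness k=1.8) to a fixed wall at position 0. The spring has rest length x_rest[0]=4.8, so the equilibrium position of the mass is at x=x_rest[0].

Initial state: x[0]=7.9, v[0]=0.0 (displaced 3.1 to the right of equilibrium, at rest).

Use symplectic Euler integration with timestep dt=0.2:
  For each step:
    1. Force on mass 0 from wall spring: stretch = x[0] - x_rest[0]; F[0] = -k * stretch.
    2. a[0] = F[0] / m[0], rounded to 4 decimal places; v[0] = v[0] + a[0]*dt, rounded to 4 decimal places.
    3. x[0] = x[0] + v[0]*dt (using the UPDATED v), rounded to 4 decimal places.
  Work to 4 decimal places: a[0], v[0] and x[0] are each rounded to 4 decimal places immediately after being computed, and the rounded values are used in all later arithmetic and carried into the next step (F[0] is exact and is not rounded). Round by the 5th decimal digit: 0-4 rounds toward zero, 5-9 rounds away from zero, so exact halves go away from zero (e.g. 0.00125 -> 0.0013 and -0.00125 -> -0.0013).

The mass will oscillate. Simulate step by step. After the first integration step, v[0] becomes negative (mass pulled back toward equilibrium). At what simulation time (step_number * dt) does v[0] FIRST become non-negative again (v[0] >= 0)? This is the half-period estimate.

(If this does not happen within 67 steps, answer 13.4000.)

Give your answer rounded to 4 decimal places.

Answer: 2.6000

Derivation:
Step 0: x=[7.9000] v=[0.0000]
Step 1: x=[7.6971] v=[-1.0145]
Step 2: x=[7.3046] v=[-1.9626]
Step 3: x=[6.7481] v=[-2.7823]
Step 4: x=[6.0641] v=[-3.4199]
Step 5: x=[5.2974] v=[-3.8336]
Step 6: x=[4.4981] v=[-3.9964]
Step 7: x=[3.7186] v=[-3.8976]
Step 8: x=[3.0099] v=[-3.5437]
Step 9: x=[2.4183] v=[-2.9578]
Step 10: x=[1.9826] v=[-2.1783]
Step 11: x=[1.7314] v=[-1.2562]
Step 12: x=[1.6810] v=[-0.2519]
Step 13: x=[1.8348] v=[0.7689]
First v>=0 after going negative at step 13, time=2.6000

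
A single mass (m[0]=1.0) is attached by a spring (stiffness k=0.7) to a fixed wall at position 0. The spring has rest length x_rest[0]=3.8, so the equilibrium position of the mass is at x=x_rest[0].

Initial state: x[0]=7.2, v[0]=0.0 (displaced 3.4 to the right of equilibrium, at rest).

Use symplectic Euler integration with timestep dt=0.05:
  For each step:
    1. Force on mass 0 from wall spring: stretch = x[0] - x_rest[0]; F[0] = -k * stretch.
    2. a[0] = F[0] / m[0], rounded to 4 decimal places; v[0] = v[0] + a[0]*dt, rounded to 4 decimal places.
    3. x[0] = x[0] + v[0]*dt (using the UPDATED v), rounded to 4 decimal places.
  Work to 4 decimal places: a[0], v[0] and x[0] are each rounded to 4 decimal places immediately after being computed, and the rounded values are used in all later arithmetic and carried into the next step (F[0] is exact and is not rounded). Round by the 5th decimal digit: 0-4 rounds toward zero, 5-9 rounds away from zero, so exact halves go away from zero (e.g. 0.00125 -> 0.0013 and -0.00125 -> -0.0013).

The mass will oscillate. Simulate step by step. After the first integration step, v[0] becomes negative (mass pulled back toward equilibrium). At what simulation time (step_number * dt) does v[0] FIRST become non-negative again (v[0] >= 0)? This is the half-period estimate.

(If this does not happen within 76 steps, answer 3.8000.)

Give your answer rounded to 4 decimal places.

Answer: 3.8000

Derivation:
Step 0: x=[7.2000] v=[0.0000]
Step 1: x=[7.1941] v=[-0.1190]
Step 2: x=[7.1822] v=[-0.2378]
Step 3: x=[7.1644] v=[-0.3562]
Step 4: x=[7.1407] v=[-0.4740]
Step 5: x=[7.1112] v=[-0.5909]
Step 6: x=[7.0759] v=[-0.7068]
Step 7: x=[7.0348] v=[-0.8215]
Step 8: x=[6.9881] v=[-0.9347]
Step 9: x=[6.9358] v=[-1.0463]
Step 10: x=[6.8780] v=[-1.1561]
Step 11: x=[6.8148] v=[-1.2638]
Step 12: x=[6.7463] v=[-1.3693]
Step 13: x=[6.6727] v=[-1.4724]
Step 14: x=[6.5941] v=[-1.5729]
Step 15: x=[6.5106] v=[-1.6707]
Step 16: x=[6.4223] v=[-1.7656]
Step 17: x=[6.3294] v=[-1.8574]
Step 18: x=[6.2321] v=[-1.9459]
Step 19: x=[6.1306] v=[-2.0310]
Step 20: x=[6.0250] v=[-2.1126]
Step 21: x=[5.9155] v=[-2.1905]
Step 22: x=[5.8023] v=[-2.2645]
Step 23: x=[5.6856] v=[-2.3346]
Step 24: x=[5.5656] v=[-2.4006]
Step 25: x=[5.4425] v=[-2.4624]
Step 26: x=[5.3165] v=[-2.5199]
Step 27: x=[5.1879] v=[-2.5730]
Step 28: x=[5.0568] v=[-2.6216]
Step 29: x=[4.9235] v=[-2.6656]
Step 30: x=[4.7883] v=[-2.7049]
Step 31: x=[4.6513] v=[-2.7395]
Step 32: x=[4.5128] v=[-2.7693]
Step 33: x=[4.3731] v=[-2.7943]
Step 34: x=[4.2324] v=[-2.8144]
Step 35: x=[4.0909] v=[-2.8295]
Step 36: x=[3.9489] v=[-2.8397]
Step 37: x=[3.8067] v=[-2.8449]
Step 38: x=[3.6644] v=[-2.8451]
Step 39: x=[3.5224] v=[-2.8404]
Step 40: x=[3.3809] v=[-2.8307]
Step 41: x=[3.2401] v=[-2.8160]
Step 42: x=[3.1003] v=[-2.7964]
Step 43: x=[2.9617] v=[-2.7719]
Step 44: x=[2.8246] v=[-2.7426]
Step 45: x=[2.6892] v=[-2.7085]
Step 46: x=[2.5557] v=[-2.6696]
Step 47: x=[2.4244] v=[-2.6261]
Step 48: x=[2.2955] v=[-2.5780]
Step 49: x=[2.1692] v=[-2.5253]
Step 50: x=[2.0458] v=[-2.4682]
Step 51: x=[1.9255] v=[-2.4068]
Step 52: x=[1.8084] v=[-2.3412]
Step 53: x=[1.6948] v=[-2.2715]
Step 54: x=[1.5849] v=[-2.1978]
Step 55: x=[1.4789] v=[-2.1203]
Step 56: x=[1.3769] v=[-2.0391]
Step 57: x=[1.2792] v=[-1.9543]
Step 58: x=[1.1859] v=[-1.8661]
Step 59: x=[1.0972] v=[-1.7746]
Step 60: x=[1.0132] v=[-1.6800]
Step 61: x=[0.9341] v=[-1.5825]
Step 62: x=[0.8600] v=[-1.4822]
Step 63: x=[0.7910] v=[-1.3793]
Step 64: x=[0.7273] v=[-1.2740]
Step 65: x=[0.6690] v=[-1.1665]
Step 66: x=[0.6162] v=[-1.0569]
Step 67: x=[0.5689] v=[-0.9455]
Step 68: x=[0.5273] v=[-0.8324]
Step 69: x=[0.4914] v=[-0.7179]
Step 70: x=[0.4613] v=[-0.6021]
Step 71: x=[0.4370] v=[-0.4852]
Step 72: x=[0.4186] v=[-0.3675]
Step 73: x=[0.4061] v=[-0.2492]
Step 74: x=[0.3996] v=[-0.1304]
Step 75: x=[0.3990] v=[-0.0114]
Step 76: x=[0.4044] v=[0.1076]
First v>=0 after going negative at step 76, time=3.8000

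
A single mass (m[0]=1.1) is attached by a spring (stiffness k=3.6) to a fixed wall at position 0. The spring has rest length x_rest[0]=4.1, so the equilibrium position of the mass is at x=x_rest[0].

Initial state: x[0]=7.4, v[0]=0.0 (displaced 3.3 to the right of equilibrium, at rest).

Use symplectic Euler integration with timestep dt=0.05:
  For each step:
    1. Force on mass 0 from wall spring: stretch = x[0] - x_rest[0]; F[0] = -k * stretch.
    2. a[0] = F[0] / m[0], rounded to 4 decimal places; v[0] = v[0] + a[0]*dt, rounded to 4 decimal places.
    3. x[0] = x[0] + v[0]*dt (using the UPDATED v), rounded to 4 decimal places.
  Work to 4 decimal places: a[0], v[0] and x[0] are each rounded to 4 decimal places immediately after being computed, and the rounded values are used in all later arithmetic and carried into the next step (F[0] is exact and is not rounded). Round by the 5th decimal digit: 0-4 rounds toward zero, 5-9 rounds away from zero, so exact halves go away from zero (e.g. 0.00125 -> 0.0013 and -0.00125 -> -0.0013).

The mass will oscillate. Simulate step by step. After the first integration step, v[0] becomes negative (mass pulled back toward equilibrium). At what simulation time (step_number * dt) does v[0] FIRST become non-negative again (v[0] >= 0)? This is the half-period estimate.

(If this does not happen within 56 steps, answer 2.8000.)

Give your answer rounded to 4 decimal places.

Answer: 1.7500

Derivation:
Step 0: x=[7.4000] v=[0.0000]
Step 1: x=[7.3730] v=[-0.5400]
Step 2: x=[7.3192] v=[-1.0756]
Step 3: x=[7.2391] v=[-1.6024]
Step 4: x=[7.1333] v=[-2.1161]
Step 5: x=[7.0027] v=[-2.6125]
Step 6: x=[6.8483] v=[-3.0875]
Step 7: x=[6.6714] v=[-3.5372]
Step 8: x=[6.4735] v=[-3.9580]
Step 9: x=[6.2562] v=[-4.3464]
Step 10: x=[6.0212] v=[-4.6992]
Step 11: x=[5.7705] v=[-5.0136]
Step 12: x=[5.5062] v=[-5.2870]
Step 13: x=[5.2303] v=[-5.5171]
Step 14: x=[4.9452] v=[-5.7021]
Step 15: x=[4.6532] v=[-5.8404]
Step 16: x=[4.3567] v=[-5.9309]
Step 17: x=[4.0581] v=[-5.9729]
Step 18: x=[3.7598] v=[-5.9660]
Step 19: x=[3.4643] v=[-5.9103]
Step 20: x=[3.1740] v=[-5.8063]
Step 21: x=[2.8913] v=[-5.6548]
Step 22: x=[2.6185] v=[-5.4570]
Step 23: x=[2.3578] v=[-5.2146]
Step 24: x=[2.1113] v=[-4.9295]
Step 25: x=[1.8811] v=[-4.6041]
Step 26: x=[1.6691] v=[-4.2410]
Step 27: x=[1.4769] v=[-3.8432]
Step 28: x=[1.3062] v=[-3.4140]
Step 29: x=[1.1584] v=[-2.9568]
Step 30: x=[1.0346] v=[-2.4754]
Step 31: x=[0.9359] v=[-1.9738]
Step 32: x=[0.8631] v=[-1.4560]
Step 33: x=[0.8168] v=[-0.9263]
Step 34: x=[0.7973] v=[-0.3891]
Step 35: x=[0.8049] v=[0.1513]
First v>=0 after going negative at step 35, time=1.7500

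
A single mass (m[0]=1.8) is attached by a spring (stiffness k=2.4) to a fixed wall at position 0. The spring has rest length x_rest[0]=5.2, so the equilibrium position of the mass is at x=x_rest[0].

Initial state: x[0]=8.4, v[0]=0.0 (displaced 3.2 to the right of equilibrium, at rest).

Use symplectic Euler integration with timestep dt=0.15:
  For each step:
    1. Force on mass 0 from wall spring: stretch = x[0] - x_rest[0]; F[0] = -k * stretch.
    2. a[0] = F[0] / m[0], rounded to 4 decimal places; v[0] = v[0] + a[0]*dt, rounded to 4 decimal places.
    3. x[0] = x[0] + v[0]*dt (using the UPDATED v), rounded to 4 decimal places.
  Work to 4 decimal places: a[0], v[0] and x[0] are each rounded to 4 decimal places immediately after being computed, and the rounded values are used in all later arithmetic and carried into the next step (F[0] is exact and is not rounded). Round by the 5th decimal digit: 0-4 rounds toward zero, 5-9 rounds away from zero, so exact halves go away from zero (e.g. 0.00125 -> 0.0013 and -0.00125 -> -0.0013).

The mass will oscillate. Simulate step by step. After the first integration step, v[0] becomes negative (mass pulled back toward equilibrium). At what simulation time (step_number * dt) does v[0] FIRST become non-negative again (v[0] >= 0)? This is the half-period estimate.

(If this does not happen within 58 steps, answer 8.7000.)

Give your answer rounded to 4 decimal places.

Answer: 2.8500

Derivation:
Step 0: x=[8.4000] v=[0.0000]
Step 1: x=[8.3040] v=[-0.6400]
Step 2: x=[8.1149] v=[-1.2608]
Step 3: x=[7.8383] v=[-1.8438]
Step 4: x=[7.4826] v=[-2.3715]
Step 5: x=[7.0584] v=[-2.8280]
Step 6: x=[6.5784] v=[-3.1997]
Step 7: x=[6.0571] v=[-3.4754]
Step 8: x=[5.5101] v=[-3.6468]
Step 9: x=[4.9538] v=[-3.7088]
Step 10: x=[4.4049] v=[-3.6596]
Step 11: x=[3.8798] v=[-3.5006]
Step 12: x=[3.3943] v=[-3.2366]
Step 13: x=[2.9630] v=[-2.8755]
Step 14: x=[2.5988] v=[-2.4281]
Step 15: x=[2.3126] v=[-1.9079]
Step 16: x=[2.1130] v=[-1.3304]
Step 17: x=[2.0061] v=[-0.7130]
Step 18: x=[1.9950] v=[-0.0742]
Step 19: x=[2.0800] v=[0.5668]
First v>=0 after going negative at step 19, time=2.8500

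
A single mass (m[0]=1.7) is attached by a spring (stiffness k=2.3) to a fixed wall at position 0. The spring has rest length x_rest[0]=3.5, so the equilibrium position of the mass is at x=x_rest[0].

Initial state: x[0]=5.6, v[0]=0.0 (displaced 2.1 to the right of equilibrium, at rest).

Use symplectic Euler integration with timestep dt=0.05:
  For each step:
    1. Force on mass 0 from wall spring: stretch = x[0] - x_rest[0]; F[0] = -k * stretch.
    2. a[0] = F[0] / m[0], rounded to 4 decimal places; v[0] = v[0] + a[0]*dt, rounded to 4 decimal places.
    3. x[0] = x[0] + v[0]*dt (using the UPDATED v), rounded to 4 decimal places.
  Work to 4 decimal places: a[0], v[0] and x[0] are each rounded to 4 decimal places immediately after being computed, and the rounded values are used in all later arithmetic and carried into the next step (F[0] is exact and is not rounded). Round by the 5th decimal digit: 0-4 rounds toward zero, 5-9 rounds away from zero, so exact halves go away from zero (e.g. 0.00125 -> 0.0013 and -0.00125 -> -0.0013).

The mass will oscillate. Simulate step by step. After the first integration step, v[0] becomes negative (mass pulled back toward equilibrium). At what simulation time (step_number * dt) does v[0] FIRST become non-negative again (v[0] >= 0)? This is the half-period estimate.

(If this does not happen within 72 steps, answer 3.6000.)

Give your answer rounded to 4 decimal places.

Answer: 2.7500

Derivation:
Step 0: x=[5.6000] v=[0.0000]
Step 1: x=[5.5929] v=[-0.1421]
Step 2: x=[5.5787] v=[-0.2837]
Step 3: x=[5.5575] v=[-0.4243]
Step 4: x=[5.5293] v=[-0.5635]
Step 5: x=[5.4943] v=[-0.7008]
Step 6: x=[5.4525] v=[-0.8357]
Step 7: x=[5.4041] v=[-0.9678]
Step 8: x=[5.3493] v=[-1.0966]
Step 9: x=[5.2882] v=[-1.2217]
Step 10: x=[5.2211] v=[-1.3427]
Step 11: x=[5.1481] v=[-1.4591]
Step 12: x=[5.0696] v=[-1.5706]
Step 13: x=[4.9858] v=[-1.6768]
Step 14: x=[4.8969] v=[-1.7773]
Step 15: x=[4.8033] v=[-1.8718]
Step 16: x=[4.7053] v=[-1.9600]
Step 17: x=[4.6032] v=[-2.0415]
Step 18: x=[4.4974] v=[-2.1161]
Step 19: x=[4.3882] v=[-2.1836]
Step 20: x=[4.2760] v=[-2.2437]
Step 21: x=[4.1612] v=[-2.2962]
Step 22: x=[4.0442] v=[-2.3409]
Step 23: x=[3.9253] v=[-2.3777]
Step 24: x=[3.8050] v=[-2.4065]
Step 25: x=[3.6836] v=[-2.4271]
Step 26: x=[3.5616] v=[-2.4395]
Step 27: x=[3.4394] v=[-2.4437]
Step 28: x=[3.3174] v=[-2.4396]
Step 29: x=[3.1960] v=[-2.4273]
Step 30: x=[3.0757] v=[-2.4067]
Step 31: x=[2.9568] v=[-2.3780]
Step 32: x=[2.8397] v=[-2.3413]
Step 33: x=[2.7249] v=[-2.2966]
Step 34: x=[2.6127] v=[-2.2442]
Step 35: x=[2.5035] v=[-2.1842]
Step 36: x=[2.3977] v=[-2.1168]
Step 37: x=[2.2956] v=[-2.0422]
Step 38: x=[2.1976] v=[-1.9607]
Step 39: x=[2.1040] v=[-1.8726]
Step 40: x=[2.0151] v=[-1.7782]
Step 41: x=[1.9312] v=[-1.6778]
Step 42: x=[1.8526] v=[-1.5717]
Step 43: x=[1.7796] v=[-1.4603]
Step 44: x=[1.7124] v=[-1.3439]
Step 45: x=[1.6513] v=[-1.2230]
Step 46: x=[1.5964] v=[-1.0979]
Step 47: x=[1.5479] v=[-0.9691]
Step 48: x=[1.5061] v=[-0.8370]
Step 49: x=[1.4710] v=[-0.7021]
Step 50: x=[1.4428] v=[-0.5648]
Step 51: x=[1.4215] v=[-0.4256]
Step 52: x=[1.4073] v=[-0.2850]
Step 53: x=[1.4001] v=[-0.1434]
Step 54: x=[1.4000] v=[-0.0014]
Step 55: x=[1.4070] v=[0.1407]
First v>=0 after going negative at step 55, time=2.7500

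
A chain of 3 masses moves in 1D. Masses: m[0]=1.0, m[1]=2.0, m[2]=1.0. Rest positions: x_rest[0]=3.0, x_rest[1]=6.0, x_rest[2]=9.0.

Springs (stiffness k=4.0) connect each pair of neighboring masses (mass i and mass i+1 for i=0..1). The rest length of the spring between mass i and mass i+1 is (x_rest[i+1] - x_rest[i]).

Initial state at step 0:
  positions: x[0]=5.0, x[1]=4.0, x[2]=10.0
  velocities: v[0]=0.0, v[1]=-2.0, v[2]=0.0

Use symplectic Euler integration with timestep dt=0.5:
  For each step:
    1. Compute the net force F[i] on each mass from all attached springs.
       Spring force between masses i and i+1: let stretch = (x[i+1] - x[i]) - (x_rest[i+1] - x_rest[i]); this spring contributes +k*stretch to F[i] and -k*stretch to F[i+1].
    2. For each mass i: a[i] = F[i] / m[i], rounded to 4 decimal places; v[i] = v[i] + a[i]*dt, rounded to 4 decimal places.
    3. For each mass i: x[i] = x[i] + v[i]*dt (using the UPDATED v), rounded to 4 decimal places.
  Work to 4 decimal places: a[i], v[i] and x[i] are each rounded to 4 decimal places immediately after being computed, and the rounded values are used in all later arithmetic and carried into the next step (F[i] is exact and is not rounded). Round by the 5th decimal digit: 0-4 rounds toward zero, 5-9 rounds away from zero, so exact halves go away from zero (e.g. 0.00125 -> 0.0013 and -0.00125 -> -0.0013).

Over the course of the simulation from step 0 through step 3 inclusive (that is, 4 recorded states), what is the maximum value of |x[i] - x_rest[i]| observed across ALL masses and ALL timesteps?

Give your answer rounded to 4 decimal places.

Answer: 3.5000

Derivation:
Step 0: x=[5.0000 4.0000 10.0000] v=[0.0000 -2.0000 0.0000]
Step 1: x=[1.0000 6.5000 7.0000] v=[-8.0000 5.0000 -6.0000]
Step 2: x=[-0.5000 6.5000 6.5000] v=[-3.0000 0.0000 -1.0000]
Step 3: x=[2.0000 3.0000 9.0000] v=[5.0000 -7.0000 5.0000]
Max displacement = 3.5000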